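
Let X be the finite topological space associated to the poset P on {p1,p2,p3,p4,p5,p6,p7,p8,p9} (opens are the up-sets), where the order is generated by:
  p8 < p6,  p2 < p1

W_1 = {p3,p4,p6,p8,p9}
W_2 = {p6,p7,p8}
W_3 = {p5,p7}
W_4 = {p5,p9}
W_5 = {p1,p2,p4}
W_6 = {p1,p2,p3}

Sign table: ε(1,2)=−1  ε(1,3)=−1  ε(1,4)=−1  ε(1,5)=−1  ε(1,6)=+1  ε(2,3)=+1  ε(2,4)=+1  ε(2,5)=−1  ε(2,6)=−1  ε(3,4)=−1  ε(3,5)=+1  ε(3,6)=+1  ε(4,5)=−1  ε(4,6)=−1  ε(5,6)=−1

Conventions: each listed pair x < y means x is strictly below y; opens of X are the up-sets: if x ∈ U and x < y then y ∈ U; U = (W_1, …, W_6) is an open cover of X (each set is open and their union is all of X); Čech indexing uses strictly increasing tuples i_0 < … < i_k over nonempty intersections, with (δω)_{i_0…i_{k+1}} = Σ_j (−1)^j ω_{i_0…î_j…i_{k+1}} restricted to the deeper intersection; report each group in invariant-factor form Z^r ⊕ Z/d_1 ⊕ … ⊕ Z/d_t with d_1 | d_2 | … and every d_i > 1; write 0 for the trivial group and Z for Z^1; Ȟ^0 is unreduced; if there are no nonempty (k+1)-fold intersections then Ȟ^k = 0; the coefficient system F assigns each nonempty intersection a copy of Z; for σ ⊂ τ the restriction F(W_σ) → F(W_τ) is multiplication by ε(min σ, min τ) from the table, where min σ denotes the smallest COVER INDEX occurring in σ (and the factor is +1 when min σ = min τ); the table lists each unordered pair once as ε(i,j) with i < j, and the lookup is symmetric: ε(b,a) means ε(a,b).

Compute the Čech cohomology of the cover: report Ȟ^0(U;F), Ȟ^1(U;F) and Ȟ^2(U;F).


cover nerve:
  W12={p6,p8} W14={p9} W15={p4} W16={p3} W23={p7} W34={p5} W56={p1,p2}
C dims 6,7; δ0: rk 6, SNF 1^5·2
Ȟ^0: (6−6)−0=0 ⇒ 0
Ȟ^1: (7−0)−6=1 plus torsion [2] ⇒ Z ⊕ Z/2
Ȟ^2: (0−0)−0=0 ⇒ 0

Ȟ^0 ≅ 0,  Ȟ^1 ≅ Z ⊕ Z/2,  Ȟ^2 ≅ 0


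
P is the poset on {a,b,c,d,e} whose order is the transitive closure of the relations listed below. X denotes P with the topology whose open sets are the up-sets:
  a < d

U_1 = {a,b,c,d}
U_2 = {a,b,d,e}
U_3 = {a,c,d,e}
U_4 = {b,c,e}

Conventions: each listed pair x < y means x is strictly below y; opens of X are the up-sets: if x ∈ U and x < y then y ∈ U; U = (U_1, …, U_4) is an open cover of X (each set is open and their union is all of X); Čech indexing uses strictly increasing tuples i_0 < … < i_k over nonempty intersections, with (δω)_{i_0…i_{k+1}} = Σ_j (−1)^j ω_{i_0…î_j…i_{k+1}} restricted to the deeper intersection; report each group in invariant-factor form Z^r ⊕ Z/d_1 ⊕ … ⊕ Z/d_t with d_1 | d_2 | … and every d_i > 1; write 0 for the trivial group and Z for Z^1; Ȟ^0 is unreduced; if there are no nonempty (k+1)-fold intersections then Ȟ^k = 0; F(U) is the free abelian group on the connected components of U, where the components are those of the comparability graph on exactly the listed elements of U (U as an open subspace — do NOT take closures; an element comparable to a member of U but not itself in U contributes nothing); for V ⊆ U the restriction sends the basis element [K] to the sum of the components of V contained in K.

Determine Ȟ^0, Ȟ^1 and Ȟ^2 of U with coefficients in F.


nonempty intersections:
  U12={a,b,d} U13={a,c,d} U14={b,c} U23={a,d,e} U24={b,e} U34={c,e}
  U123={a,d} U124={b} U134={c} U234={e}
components per intersection:
  U1: {a,d} {b} {c}
  U2: {a,d} {b} {e}
  U3: {a,d} {c} {e}
  U4: {b} {c} {e}
  U12: {a,d} {b}
  U13: {a,d} {c}
  U14: {b} {c}
  U23: {a,d} {e}
  U24: {b} {e}
  U34: {c} {e}
  U123: {a,d}
  U124: {b}
  U134: {c}
  U234: {e}
C dims 12,12,4; δ0: rk 8, SNF 1^8; δ1: rk 4, SNF 1^4
Ȟ^0: (12−8)−0=4 ⇒ Z^4
Ȟ^1: (12−4)−8=0 ⇒ 0
Ȟ^2: (4−0)−4=0 ⇒ 0

Ȟ^0 ≅ Z^4, Ȟ^1 ≅ 0, Ȟ^2 ≅ 0


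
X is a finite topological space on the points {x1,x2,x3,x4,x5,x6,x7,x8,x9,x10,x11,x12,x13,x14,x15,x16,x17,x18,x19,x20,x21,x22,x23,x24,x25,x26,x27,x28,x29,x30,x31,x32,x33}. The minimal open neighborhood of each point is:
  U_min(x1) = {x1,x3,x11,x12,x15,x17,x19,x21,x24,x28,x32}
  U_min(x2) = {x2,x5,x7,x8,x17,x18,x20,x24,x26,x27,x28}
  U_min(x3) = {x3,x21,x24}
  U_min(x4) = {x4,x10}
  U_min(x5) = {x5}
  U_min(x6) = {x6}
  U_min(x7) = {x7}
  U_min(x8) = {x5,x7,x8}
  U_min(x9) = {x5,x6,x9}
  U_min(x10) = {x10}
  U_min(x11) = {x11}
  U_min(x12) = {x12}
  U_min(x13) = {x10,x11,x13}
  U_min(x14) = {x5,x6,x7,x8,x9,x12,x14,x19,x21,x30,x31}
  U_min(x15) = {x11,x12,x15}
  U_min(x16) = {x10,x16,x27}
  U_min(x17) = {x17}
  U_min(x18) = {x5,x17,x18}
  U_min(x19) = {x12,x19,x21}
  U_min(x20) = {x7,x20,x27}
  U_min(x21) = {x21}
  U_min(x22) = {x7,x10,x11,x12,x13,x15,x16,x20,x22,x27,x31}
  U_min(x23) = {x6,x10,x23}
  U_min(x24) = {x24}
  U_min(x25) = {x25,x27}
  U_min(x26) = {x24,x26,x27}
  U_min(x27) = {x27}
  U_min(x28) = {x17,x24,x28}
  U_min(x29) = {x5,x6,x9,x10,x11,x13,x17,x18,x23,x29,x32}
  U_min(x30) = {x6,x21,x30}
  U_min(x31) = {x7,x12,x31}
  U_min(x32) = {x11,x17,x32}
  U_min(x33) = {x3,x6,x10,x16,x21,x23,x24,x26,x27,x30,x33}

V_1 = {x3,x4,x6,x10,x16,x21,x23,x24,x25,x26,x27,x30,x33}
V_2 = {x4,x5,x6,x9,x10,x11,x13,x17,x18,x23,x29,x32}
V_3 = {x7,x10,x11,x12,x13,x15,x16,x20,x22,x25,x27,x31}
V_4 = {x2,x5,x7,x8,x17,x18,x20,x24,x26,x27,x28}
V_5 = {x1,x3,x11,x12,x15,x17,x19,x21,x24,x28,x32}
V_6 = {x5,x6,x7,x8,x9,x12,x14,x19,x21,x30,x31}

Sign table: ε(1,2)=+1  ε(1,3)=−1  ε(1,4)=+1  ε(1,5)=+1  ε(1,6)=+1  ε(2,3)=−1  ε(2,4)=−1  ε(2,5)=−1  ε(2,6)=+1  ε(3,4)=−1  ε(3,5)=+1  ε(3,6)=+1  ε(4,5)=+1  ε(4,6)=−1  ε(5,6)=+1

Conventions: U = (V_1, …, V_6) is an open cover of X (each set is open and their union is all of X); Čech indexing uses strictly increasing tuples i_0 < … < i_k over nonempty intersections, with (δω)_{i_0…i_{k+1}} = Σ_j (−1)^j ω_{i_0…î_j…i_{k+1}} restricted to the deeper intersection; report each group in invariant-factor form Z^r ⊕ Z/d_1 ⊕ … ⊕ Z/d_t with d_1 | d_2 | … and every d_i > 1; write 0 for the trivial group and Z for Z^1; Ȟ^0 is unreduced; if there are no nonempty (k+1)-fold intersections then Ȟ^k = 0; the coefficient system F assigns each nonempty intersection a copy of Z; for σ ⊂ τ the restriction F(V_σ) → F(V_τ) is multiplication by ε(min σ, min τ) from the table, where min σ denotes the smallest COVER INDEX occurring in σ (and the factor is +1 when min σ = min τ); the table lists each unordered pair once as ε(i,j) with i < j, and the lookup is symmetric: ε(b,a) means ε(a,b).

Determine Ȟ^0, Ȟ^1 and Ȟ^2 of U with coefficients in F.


Ȟ^0 ≅ 0, Ȟ^1 ≅ Z/2, Ȟ^2 ≅ Z

nerve of the cover:
  V12={x4,x6,x10,x23} V13={x10,x16,x25,x27} V14={x24,x26,x27} V15={x3,x21,x24} V16={x6,x21,x30} V23={x10,x11,x13} V24={x5,x17,x18} V25={x11,x17,x32} V26={x5,x6,x9} V34={x7,x20,x27} V35={x11,x12,x15} V36={x7,x12,x31} V45={x17,x24,x28} V46={x5,x7,x8} V56={x12,x19,x21}
  V123={x10} V126={x6} V134={x27} V145={x24} V156={x21} V235={x11} V245={x17} V246={x5} V346={x7} V356={x12}
C dims 6,15,10; δ0: rk 6, SNF 1^5·2; δ1: rk 9, SNF 1^9
Ȟ^0 = (6 − 6) − 0 = 0, so Ȟ^0 ≅ 0
Ȟ^1 = (15 − 9) − 6 = 0 plus torsion [2], so Ȟ^1 ≅ Z/2
Ȟ^2 = (10 − 0) − 9 = 1, so Ȟ^2 ≅ Z


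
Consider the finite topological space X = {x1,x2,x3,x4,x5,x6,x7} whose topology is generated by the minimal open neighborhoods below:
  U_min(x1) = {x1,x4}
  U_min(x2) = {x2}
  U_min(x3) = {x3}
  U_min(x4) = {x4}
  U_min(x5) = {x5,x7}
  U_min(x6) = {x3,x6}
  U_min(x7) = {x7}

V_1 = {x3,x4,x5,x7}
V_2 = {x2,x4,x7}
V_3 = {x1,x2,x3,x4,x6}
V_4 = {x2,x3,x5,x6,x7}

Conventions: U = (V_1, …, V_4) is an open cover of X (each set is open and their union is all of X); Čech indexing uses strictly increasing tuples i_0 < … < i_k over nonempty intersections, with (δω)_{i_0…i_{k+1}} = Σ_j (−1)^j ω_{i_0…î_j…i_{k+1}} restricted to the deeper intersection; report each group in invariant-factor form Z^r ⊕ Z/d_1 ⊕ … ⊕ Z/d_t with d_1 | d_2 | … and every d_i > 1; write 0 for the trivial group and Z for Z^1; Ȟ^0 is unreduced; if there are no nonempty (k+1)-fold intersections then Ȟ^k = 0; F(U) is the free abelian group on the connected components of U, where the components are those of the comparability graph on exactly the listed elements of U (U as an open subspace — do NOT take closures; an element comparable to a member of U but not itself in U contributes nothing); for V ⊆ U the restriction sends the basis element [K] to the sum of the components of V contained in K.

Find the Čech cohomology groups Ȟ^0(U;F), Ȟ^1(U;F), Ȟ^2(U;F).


Ȟ^0(U;F) ≅ Z^4, Ȟ^1(U;F) ≅ 0, Ȟ^2(U;F) ≅ 0

cover nerve:
  V12={x4,x7} V13={x3,x4} V14={x3,x5,x7} V23={x2,x4} V24={x2,x7} V34={x2,x3,x6}
  V123={x4} V124={x7} V134={x3} V234={x2}
components per intersection:
  V1: {x3} {x4} {x5,x7}
  V2: {x2} {x4} {x7}
  V3: {x1,x4} {x2} {x3,x6}
  V4: {x2} {x3,x6} {x5,x7}
  V12: {x4} {x7}
  V13: {x3} {x4}
  V14: {x3} {x5,x7}
  V23: {x2} {x4}
  V24: {x2} {x7}
  V34: {x2} {x3,x6}
  V123: {x4}
  V124: {x7}
  V134: {x3}
  V234: {x2}
C dims 12,12,4; δ0: rk 8, SNF 1^8; δ1: rk 4, SNF 1^4
Ȟ^0: (12−8)−0=4 ⇒ Z^4
Ȟ^1: (12−4)−8=0 ⇒ 0
Ȟ^2: (4−0)−4=0 ⇒ 0


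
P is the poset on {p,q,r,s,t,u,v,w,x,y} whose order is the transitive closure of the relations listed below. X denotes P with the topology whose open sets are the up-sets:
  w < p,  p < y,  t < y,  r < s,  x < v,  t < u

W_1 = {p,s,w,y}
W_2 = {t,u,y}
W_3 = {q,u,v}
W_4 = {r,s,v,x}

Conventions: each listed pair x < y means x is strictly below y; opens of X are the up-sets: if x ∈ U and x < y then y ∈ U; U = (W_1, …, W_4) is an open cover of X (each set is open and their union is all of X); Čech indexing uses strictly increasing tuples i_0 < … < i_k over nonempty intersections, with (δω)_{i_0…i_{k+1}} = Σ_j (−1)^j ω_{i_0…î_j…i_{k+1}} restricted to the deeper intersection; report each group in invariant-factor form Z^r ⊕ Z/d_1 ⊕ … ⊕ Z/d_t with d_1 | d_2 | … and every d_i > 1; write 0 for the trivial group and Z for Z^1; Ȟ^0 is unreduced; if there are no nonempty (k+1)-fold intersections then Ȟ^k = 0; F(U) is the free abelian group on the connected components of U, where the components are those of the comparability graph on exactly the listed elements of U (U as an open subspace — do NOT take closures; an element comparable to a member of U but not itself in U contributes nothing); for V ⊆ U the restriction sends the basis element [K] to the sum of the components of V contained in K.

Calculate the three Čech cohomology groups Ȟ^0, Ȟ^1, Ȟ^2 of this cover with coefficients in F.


Ȟ^0(U;F) ≅ Z^4,  Ȟ^1(U;F) ≅ 0,  Ȟ^2(U;F) ≅ 0

intersection data:
  W12={y} W14={s} W23={u} W34={v}
components per intersection:
  W1: {p,w,y} {s}
  W2: {t,u,y}
  W3: {q} {u} {v}
  W4: {r,s} {v,x}
  W12: {y}
  W14: {s}
  W23: {u}
  W34: {v}
C dims 8,4; δ0: rk 4, SNF 1^4
Ȟ^0 = (8 − 4) − 0 = 4, so Ȟ^0 ≅ Z^4
Ȟ^1 = (4 − 0) − 4 = 0, so Ȟ^1 ≅ 0
Ȟ^2 = (0 − 0) − 0 = 0, so Ȟ^2 ≅ 0


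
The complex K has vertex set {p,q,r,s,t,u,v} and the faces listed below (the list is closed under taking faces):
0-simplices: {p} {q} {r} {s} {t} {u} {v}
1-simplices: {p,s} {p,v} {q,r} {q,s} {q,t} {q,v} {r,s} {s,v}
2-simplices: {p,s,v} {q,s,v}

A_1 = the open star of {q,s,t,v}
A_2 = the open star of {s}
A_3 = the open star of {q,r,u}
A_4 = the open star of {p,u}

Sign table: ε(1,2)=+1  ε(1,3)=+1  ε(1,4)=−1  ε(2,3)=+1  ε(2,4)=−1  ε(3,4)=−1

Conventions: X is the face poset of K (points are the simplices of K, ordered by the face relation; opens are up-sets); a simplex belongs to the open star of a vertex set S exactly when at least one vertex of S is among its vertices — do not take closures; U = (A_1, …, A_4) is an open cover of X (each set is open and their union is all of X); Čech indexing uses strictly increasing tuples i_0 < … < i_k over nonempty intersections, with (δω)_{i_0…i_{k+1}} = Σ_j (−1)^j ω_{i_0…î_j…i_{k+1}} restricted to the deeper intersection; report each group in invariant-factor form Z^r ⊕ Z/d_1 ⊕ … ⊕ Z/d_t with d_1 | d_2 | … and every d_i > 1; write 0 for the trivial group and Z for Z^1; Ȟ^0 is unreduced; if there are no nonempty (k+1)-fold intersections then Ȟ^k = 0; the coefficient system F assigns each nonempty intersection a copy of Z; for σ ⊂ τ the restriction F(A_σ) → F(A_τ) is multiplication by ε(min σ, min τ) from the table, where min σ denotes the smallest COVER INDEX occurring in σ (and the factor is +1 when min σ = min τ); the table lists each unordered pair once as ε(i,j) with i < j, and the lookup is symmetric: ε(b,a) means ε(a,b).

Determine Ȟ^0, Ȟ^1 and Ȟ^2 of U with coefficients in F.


nonempty intersections:
  A1={{q},{s},{t},{v},{p,s},{p,v},{q,r},{q,s},{q,t},{q,v},{r,s},{s,v},{p,s,v},{q,s,v}} A2={{s},{p,s},{q,s},{r,s},{s,v},{p,s,v},{q,s,v}} A3={{q},{r},{u},{q,r},{q,s},{q,t},{q,v},{r,s},{q,s,v}} A4={{p},{u},{p,s},{p,v},{p,s,v}}
  A12={{s},{p,s},{q,s},{r,s},{s,v},{p,s,v},{q,s,v}} A13={{q},{q,r},{q,s},{q,t},{q,v},{r,s},{q,s,v}} A14={{p,s},{p,v},{p,s,v}} A23={{q,s},{r,s},{q,s,v}} A24={{p,s},{p,s,v}} A34={{u}}
  A123={{q,s},{r,s},{q,s,v}} A124={{p,s},{p,s,v}}
C dims 4,6,2; δ0: rk 3, SNF 1^3; δ1: rk 2, SNF 1^2
Ȟ^0: (4−3)−0=1 ⇒ Z
Ȟ^1: (6−2)−3=1 ⇒ Z
Ȟ^2: (2−0)−2=0 ⇒ 0

Ȟ^0 ≅ Z; Ȟ^1 ≅ Z; Ȟ^2 ≅ 0


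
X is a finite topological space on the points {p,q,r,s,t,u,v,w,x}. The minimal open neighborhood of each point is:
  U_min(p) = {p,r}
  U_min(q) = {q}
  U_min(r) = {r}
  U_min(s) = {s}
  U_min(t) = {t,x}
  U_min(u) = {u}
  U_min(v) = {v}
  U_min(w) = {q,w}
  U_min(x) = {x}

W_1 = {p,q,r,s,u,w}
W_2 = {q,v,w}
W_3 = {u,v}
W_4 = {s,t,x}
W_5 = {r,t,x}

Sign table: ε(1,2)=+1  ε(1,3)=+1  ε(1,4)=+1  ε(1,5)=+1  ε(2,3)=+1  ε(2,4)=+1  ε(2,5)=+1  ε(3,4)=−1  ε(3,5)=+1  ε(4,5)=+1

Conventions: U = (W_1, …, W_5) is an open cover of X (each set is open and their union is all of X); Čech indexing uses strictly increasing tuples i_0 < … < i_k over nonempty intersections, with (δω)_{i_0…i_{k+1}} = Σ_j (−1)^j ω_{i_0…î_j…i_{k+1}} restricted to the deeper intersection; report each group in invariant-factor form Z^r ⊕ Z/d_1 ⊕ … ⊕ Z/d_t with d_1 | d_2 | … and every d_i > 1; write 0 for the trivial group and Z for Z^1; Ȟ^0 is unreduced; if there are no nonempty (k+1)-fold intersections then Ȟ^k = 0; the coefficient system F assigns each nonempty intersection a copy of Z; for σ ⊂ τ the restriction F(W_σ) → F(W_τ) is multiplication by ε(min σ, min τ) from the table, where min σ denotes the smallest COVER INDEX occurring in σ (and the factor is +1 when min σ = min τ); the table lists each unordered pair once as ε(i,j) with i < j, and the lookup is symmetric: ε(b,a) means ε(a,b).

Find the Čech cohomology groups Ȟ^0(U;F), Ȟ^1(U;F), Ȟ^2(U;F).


nerve of the cover:
  W12={q,w} W13={u} W14={s} W15={r} W23={v} W45={t,x}
C dims 5,6; δ0: rk 4, SNF 1^4
Ȟ^0 = (5 − 4) − 0 = 1, so Ȟ^0 ≅ Z
Ȟ^1 = (6 − 0) − 4 = 2, so Ȟ^1 ≅ Z^2
Ȟ^2 = (0 − 0) − 0 = 0, so Ȟ^2 ≅ 0

Ȟ^0 ≅ Z; Ȟ^1 ≅ Z^2; Ȟ^2 ≅ 0


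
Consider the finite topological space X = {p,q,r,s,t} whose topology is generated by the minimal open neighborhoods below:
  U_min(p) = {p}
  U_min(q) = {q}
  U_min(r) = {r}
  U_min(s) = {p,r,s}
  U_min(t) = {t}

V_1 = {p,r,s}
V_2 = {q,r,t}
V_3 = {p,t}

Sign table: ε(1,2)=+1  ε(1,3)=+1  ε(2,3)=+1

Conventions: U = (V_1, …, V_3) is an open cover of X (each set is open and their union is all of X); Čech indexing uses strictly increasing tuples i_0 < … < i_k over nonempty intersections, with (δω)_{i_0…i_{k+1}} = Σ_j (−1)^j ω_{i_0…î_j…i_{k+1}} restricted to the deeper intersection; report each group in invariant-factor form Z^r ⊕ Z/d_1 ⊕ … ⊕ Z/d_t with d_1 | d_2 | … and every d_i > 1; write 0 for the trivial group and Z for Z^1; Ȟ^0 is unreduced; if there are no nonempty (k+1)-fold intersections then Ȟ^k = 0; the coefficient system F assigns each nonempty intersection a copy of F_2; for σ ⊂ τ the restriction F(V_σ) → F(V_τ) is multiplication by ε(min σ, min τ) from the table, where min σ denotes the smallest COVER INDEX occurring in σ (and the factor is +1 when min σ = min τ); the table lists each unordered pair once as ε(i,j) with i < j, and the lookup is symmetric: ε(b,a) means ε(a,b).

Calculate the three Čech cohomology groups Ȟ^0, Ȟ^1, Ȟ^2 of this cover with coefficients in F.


Ȟ^0 ≅ Z/2; Ȟ^1 ≅ Z/2; Ȟ^2 ≅ 0

nonempty overlaps:
  V12={r} V13={p} V23={t}
C dims 3,3; δ0: rk_F2 2
degree 0: 3−2−0 = 1 → Ȟ^0 ≅ Z/2
degree 1: 3−0−2 = 1 → Ȟ^1 ≅ Z/2
degree 2: 0−0−0 = 0 → Ȟ^2 ≅ 0


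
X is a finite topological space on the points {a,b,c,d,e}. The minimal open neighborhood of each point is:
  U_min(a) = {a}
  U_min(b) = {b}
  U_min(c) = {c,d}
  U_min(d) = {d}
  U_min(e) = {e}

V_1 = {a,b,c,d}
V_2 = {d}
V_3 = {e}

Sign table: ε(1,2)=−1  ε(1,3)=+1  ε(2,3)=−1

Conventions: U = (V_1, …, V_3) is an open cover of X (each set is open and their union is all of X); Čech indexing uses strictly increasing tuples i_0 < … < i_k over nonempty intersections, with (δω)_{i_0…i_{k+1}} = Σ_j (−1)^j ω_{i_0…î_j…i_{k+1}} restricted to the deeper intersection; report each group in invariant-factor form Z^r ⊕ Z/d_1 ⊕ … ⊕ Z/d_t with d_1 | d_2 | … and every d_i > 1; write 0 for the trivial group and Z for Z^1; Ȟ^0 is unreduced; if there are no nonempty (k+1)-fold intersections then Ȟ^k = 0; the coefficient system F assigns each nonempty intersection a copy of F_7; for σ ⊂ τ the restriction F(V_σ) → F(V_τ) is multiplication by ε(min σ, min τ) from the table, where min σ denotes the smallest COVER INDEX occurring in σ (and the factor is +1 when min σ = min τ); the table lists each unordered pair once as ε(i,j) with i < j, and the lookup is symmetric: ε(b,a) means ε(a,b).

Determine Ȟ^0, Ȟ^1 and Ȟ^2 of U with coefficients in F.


nonempty overlaps:
  V12={d}
C dims 3,1; δ0: rk_F7 1
degree 0: 3−1−0 = 2 → Ȟ^0 ≅ Z/7 ⊕ Z/7
degree 1: 1−0−1 = 0 → Ȟ^1 ≅ 0
degree 2: 0−0−0 = 0 → Ȟ^2 ≅ 0

Ȟ^0 ≅ Z/7 ⊕ Z/7, Ȟ^1 ≅ 0, Ȟ^2 ≅ 0


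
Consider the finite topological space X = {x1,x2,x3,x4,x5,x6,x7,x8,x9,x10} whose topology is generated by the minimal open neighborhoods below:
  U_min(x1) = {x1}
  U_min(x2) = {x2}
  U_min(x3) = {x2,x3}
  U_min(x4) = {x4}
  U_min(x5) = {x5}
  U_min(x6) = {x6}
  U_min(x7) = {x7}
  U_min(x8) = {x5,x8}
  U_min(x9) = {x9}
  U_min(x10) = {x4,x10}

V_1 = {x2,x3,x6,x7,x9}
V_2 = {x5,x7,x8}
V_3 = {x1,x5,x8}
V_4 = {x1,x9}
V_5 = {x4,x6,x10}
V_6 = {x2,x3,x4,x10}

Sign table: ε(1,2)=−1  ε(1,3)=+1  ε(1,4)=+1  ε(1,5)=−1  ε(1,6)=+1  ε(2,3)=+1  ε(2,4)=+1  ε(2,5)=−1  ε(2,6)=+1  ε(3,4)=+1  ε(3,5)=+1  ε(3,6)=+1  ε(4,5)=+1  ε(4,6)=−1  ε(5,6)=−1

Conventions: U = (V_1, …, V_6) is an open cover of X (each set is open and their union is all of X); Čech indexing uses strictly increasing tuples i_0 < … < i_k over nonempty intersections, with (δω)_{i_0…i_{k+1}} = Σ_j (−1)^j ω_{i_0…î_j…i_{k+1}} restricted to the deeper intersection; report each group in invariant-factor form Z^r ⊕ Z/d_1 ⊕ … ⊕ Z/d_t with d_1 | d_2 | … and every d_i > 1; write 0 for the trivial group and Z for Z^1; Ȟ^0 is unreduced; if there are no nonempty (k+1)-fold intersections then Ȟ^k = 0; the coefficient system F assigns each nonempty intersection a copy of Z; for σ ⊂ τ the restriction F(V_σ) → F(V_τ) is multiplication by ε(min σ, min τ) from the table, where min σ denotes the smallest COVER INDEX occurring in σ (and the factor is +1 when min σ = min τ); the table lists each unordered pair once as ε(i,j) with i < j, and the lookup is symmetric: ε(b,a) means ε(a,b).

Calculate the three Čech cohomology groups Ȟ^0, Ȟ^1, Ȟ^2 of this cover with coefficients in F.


Ȟ^0(U;F) ≅ 0; Ȟ^1(U;F) ≅ Z ⊕ Z/2; Ȟ^2(U;F) ≅ 0

intersection data:
  V12={x7} V14={x9} V15={x6} V16={x2,x3} V23={x5,x8} V34={x1} V56={x4,x10}
C dims 6,7; δ0: rk 6, SNF 1^5·2
Ȟ^0 = (6 − 6) − 0 = 0, so Ȟ^0 ≅ 0
Ȟ^1 = (7 − 0) − 6 = 1 plus torsion [2], so Ȟ^1 ≅ Z ⊕ Z/2
Ȟ^2 = (0 − 0) − 0 = 0, so Ȟ^2 ≅ 0


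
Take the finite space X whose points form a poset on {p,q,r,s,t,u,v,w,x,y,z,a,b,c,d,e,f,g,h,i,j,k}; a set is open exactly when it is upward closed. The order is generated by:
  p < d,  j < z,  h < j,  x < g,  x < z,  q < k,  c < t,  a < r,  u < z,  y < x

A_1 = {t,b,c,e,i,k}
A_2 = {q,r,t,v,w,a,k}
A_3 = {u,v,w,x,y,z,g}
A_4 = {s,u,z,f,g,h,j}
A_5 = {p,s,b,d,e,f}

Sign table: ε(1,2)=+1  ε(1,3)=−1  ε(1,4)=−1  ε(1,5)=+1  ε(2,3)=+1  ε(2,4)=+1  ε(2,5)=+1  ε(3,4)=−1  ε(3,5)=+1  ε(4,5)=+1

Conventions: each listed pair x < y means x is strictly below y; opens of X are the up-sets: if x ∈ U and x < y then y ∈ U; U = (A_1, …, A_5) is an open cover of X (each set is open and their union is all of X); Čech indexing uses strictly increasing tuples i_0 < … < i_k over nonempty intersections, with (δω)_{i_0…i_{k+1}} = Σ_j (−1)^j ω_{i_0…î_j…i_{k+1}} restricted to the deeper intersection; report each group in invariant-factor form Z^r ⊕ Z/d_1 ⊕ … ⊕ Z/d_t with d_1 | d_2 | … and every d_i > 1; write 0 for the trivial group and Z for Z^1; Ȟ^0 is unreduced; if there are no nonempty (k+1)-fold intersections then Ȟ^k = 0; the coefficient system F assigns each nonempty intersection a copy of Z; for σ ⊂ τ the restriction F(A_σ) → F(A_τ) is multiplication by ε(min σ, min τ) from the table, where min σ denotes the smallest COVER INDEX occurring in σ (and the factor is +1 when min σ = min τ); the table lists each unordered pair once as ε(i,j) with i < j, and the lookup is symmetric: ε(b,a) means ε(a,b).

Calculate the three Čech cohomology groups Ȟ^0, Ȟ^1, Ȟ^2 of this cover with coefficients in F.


nerve of the cover:
  A12={t,k} A15={b,e} A23={v,w} A34={u,z,g} A45={s,f}
C dims 5,5; δ0: rk 5, SNF 1^4·2
Ȟ^0 = (5 − 5) − 0 = 0, so Ȟ^0 ≅ 0
Ȟ^1 = (5 − 0) − 5 = 0 plus torsion [2], so Ȟ^1 ≅ Z/2
Ȟ^2 = (0 − 0) − 0 = 0, so Ȟ^2 ≅ 0

Ȟ^0 = 0, Ȟ^1 = Z/2, Ȟ^2 = 0


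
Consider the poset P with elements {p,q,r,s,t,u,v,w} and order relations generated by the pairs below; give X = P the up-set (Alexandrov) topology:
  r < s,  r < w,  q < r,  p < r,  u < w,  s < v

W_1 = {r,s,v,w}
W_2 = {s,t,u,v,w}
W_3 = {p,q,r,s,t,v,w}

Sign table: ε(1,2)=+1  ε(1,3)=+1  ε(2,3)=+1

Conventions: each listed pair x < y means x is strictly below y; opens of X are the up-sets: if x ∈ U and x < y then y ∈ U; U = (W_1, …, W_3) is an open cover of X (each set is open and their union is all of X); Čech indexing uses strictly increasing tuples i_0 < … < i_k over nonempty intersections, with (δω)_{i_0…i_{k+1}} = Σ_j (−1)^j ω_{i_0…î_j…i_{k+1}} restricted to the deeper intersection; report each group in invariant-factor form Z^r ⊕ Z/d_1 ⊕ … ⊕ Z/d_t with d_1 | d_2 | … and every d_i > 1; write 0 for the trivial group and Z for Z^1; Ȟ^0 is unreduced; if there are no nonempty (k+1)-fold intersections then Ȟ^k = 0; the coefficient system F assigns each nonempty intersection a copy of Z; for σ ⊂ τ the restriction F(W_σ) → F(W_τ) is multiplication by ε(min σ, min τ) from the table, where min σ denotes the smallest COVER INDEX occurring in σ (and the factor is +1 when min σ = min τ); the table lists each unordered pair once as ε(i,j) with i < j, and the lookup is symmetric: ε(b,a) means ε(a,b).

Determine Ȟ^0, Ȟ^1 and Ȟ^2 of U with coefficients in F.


Ȟ^0 = Z, Ȟ^1 = 0 and Ȟ^2 = 0

nonempty intersections:
  W12={s,v,w} W13={r,s,v,w} W23={s,t,v,w}
  W123={s,v,w}
C dims 3,3,1; δ0: rk 2, SNF 1^2; δ1: rk 1, SNF 1^1
Ȟ^0: (3−2)−0=1 ⇒ Z
Ȟ^1: (3−1)−2=0 ⇒ 0
Ȟ^2: (1−0)−1=0 ⇒ 0


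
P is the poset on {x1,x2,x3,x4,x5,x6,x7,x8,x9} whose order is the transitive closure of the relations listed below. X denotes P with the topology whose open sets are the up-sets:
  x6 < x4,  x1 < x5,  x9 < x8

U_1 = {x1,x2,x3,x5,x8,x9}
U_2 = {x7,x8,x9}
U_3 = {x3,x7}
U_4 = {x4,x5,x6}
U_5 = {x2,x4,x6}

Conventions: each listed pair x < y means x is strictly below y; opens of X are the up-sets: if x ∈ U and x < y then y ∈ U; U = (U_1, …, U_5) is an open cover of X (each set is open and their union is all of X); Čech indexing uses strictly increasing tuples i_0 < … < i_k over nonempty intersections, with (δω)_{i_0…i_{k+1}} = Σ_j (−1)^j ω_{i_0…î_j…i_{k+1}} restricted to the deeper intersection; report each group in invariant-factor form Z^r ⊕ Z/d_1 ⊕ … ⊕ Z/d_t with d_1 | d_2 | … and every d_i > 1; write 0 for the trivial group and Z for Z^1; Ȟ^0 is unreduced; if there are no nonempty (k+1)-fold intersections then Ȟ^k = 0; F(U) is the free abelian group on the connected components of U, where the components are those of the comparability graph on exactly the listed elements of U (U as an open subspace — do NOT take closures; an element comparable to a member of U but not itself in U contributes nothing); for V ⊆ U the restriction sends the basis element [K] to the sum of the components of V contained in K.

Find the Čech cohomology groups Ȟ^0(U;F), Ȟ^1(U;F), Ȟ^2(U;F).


Ȟ^0 ≅ Z^6, Ȟ^1 ≅ 0, Ȟ^2 ≅ 0

cover nerve:
  U12={x8,x9} U13={x3} U14={x5} U15={x2} U23={x7} U45={x4,x6}
components per intersection:
  U1: {x1,x5} {x2} {x3} {x8,x9}
  U2: {x7} {x8,x9}
  U3: {x3} {x7}
  U4: {x4,x6} {x5}
  U5: {x2} {x4,x6}
  U12: {x8,x9}
  U13: {x3}
  U14: {x5}
  U15: {x2}
  U23: {x7}
  U45: {x4,x6}
C dims 12,6; δ0: rk 6, SNF 1^6
Ȟ^0: (12−6)−0=6 ⇒ Z^6
Ȟ^1: (6−0)−6=0 ⇒ 0
Ȟ^2: (0−0)−0=0 ⇒ 0


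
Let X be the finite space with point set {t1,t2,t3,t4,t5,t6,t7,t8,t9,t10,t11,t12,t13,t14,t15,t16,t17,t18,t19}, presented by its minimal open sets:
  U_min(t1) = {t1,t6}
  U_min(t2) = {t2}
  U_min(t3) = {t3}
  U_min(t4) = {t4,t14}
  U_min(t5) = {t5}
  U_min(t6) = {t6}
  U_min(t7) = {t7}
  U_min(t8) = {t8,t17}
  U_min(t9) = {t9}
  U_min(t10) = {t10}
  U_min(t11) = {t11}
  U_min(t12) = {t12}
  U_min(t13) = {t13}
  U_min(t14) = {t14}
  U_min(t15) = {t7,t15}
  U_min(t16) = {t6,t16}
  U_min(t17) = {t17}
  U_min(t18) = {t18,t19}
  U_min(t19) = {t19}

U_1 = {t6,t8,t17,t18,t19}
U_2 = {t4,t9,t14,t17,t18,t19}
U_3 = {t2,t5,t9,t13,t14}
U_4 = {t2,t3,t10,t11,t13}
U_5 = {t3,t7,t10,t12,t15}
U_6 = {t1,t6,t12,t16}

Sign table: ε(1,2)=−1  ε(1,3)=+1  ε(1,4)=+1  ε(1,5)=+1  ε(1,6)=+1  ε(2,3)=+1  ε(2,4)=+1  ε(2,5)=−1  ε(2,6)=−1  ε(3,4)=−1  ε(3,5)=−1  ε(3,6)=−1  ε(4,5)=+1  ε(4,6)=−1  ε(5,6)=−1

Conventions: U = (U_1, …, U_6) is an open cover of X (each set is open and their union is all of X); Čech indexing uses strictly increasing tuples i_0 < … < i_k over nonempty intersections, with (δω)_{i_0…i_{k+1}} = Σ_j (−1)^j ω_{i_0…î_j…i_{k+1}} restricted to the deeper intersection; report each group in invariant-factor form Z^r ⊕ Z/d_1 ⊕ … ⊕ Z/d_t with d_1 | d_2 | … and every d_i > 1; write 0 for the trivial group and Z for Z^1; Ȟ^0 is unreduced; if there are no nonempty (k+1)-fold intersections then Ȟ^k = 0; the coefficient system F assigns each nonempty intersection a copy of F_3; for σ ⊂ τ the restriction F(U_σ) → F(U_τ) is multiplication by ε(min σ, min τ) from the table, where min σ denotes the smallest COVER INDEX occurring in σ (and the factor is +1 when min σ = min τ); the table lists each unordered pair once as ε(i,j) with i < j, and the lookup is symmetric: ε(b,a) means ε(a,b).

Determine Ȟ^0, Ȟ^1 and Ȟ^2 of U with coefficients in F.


nonempty intersections:
  U12={t17,t18,t19} U16={t6} U23={t9,t14} U34={t2,t13} U45={t3,t10} U56={t12}
C dims 6,6; δ0: rk_F3 6
Ȟ^0: (6−6)−0=0 ⇒ 0
Ȟ^1: (6−0)−6=0 ⇒ 0
Ȟ^2: (0−0)−0=0 ⇒ 0

Ȟ^0 ≅ 0; Ȟ^1 ≅ 0; Ȟ^2 ≅ 0


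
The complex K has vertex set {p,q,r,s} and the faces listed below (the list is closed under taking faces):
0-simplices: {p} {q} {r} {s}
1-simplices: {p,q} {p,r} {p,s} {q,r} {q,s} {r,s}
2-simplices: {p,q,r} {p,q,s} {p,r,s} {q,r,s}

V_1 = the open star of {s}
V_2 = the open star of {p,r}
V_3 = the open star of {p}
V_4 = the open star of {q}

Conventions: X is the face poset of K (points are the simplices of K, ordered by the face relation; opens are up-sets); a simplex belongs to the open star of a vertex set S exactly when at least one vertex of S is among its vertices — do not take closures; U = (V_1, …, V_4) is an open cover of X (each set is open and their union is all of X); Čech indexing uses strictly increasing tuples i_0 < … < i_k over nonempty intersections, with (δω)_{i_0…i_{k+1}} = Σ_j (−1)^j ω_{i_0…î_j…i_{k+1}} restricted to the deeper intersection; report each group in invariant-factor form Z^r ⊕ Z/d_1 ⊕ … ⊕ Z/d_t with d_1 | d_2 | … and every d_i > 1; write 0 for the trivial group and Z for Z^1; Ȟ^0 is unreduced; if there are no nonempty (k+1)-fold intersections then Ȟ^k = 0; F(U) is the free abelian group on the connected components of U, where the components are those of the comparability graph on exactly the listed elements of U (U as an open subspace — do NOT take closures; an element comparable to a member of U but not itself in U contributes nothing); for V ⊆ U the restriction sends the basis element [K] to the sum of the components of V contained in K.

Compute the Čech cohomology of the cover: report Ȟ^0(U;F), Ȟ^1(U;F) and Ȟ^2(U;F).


nonempty intersections:
  V1={{s},{p,s},{q,s},{r,s},{p,q,s},{p,r,s},{q,r,s}} V2={{p},{r},{p,q},{p,r},{p,s},{q,r},{r,s},{p,q,r},{p,q,s},{p,r,s},{q,r,s}} V3={{p},{p,q},{p,r},{p,s},{p,q,r},{p,q,s},{p,r,s}} V4={{q},{p,q},{q,r},{q,s},{p,q,r},{p,q,s},{q,r,s}}
  V12={{p,s},{r,s},{p,q,s},{p,r,s},{q,r,s}} V13={{p,s},{p,q,s},{p,r,s}} V14={{q,s},{p,q,s},{q,r,s}} V23={{p},{p,q},{p,r},{p,s},{p,q,r},{p,q,s},{p,r,s}} V24={{p,q},{q,r},{p,q,r},{p,q,s},{q,r,s}} V34={{p,q},{p,q,r},{p,q,s}}
  V123={{p,s},{p,q,s},{p,r,s}} V124={{p,q,s},{q,r,s}} V134={{p,q,s}} V234={{p,q},{p,q,r},{p,q,s}}
  V1234={{p,q,s}}
components per intersection:
  V1: {{s},{p,s},{q,s},{r,s},{p,q,s},{p,r,s},{q,r,s}}
  V2: {{p},{r},{p,q},{p,r},{p,s},{q,r},{r,s},{p,q,r},{p,q,s},{p,r,s},{q,r,s}}
  V3: {{p},{p,q},{p,r},{p,s},{p,q,r},{p,q,s},{p,r,s}}
  V4: {{q},{p,q},{q,r},{q,s},{p,q,r},{p,q,s},{q,r,s}}
  V12: {{p,s},{r,s},{p,q,s},{p,r,s},{q,r,s}}
  V13: {{p,s},{p,q,s},{p,r,s}}
  V14: {{q,s},{p,q,s},{q,r,s}}
  V23: {{p},{p,q},{p,r},{p,s},{p,q,r},{p,q,s},{p,r,s}}
  V24: {{p,q},{q,r},{p,q,r},{p,q,s},{q,r,s}}
  V34: {{p,q},{p,q,r},{p,q,s}}
  V123: {{p,s},{p,q,s},{p,r,s}}
  V124: {{p,q,s}} {{q,r,s}}
  V134: {{p,q,s}}
  V234: {{p,q},{p,q,r},{p,q,s}}
  V1234: {{p,q,s}}
C dims 4,6,5,1; δ0: rk 3, SNF 1^3; δ1: rk 3, SNF 1^3; δ2: rk 1, SNF 1^1
Ȟ^0: (4−3)−0=1 ⇒ Z
Ȟ^1: (6−3)−3=0 ⇒ 0
Ȟ^2: (5−1)−3=1 ⇒ Z

Ȟ^0(U;F) ≅ Z, Ȟ^1(U;F) ≅ 0, Ȟ^2(U;F) ≅ Z


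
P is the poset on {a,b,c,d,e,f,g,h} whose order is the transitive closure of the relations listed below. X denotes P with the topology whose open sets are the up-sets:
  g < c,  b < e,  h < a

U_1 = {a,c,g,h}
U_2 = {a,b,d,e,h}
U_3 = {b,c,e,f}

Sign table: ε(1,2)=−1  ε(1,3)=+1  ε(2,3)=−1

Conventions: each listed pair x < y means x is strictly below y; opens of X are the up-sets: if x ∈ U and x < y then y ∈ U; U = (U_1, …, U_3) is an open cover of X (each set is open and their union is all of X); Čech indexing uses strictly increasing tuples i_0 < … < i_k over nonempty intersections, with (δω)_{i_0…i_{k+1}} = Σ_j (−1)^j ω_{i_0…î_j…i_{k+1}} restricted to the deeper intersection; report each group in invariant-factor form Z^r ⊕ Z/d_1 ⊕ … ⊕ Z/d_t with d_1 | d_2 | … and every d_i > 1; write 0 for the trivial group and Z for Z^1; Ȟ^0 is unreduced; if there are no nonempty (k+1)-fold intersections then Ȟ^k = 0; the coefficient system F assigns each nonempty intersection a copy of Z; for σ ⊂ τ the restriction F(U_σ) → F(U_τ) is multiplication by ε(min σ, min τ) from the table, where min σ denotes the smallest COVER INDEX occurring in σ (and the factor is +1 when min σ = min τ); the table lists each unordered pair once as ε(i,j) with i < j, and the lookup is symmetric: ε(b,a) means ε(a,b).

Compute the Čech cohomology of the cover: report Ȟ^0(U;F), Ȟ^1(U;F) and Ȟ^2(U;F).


Ȟ^0 = Z, Ȟ^1 = Z and Ȟ^2 = 0

nonempty overlaps:
  U12={a,h} U13={c} U23={b,e}
C dims 3,3; δ0: rk 2, SNF 1^2
degree 0: 3−2−0 = 1 → Ȟ^0 ≅ Z
degree 1: 3−0−2 = 1 → Ȟ^1 ≅ Z
degree 2: 0−0−0 = 0 → Ȟ^2 ≅ 0


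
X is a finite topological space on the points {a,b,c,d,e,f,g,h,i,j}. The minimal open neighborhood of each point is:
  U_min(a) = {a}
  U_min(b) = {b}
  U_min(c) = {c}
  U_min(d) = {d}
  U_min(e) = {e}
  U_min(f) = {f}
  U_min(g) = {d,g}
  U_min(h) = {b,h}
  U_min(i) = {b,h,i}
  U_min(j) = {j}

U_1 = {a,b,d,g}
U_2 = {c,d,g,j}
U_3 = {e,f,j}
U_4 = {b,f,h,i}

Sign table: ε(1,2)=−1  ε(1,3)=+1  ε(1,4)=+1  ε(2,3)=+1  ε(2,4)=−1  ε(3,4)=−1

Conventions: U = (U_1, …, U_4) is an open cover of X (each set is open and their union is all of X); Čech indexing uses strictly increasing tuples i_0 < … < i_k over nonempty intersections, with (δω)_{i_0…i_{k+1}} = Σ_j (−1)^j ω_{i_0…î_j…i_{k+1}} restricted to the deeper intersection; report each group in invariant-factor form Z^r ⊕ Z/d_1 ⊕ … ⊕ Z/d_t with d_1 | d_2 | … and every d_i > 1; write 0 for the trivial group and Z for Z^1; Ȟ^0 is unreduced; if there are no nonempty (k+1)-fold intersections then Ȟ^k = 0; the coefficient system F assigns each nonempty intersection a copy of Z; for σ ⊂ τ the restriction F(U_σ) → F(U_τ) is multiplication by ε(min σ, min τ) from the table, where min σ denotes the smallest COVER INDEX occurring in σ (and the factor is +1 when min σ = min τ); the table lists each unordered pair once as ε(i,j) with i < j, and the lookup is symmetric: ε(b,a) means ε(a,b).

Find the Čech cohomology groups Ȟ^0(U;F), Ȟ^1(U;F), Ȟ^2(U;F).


Ȟ^0 = Z, Ȟ^1 = Z, Ȟ^2 = 0

nonempty intersections:
  U12={d,g} U14={b} U23={j} U34={f}
C dims 4,4; δ0: rk 3, SNF 1^3
Ȟ^0: (4−3)−0=1 ⇒ Z
Ȟ^1: (4−0)−3=1 ⇒ Z
Ȟ^2: (0−0)−0=0 ⇒ 0


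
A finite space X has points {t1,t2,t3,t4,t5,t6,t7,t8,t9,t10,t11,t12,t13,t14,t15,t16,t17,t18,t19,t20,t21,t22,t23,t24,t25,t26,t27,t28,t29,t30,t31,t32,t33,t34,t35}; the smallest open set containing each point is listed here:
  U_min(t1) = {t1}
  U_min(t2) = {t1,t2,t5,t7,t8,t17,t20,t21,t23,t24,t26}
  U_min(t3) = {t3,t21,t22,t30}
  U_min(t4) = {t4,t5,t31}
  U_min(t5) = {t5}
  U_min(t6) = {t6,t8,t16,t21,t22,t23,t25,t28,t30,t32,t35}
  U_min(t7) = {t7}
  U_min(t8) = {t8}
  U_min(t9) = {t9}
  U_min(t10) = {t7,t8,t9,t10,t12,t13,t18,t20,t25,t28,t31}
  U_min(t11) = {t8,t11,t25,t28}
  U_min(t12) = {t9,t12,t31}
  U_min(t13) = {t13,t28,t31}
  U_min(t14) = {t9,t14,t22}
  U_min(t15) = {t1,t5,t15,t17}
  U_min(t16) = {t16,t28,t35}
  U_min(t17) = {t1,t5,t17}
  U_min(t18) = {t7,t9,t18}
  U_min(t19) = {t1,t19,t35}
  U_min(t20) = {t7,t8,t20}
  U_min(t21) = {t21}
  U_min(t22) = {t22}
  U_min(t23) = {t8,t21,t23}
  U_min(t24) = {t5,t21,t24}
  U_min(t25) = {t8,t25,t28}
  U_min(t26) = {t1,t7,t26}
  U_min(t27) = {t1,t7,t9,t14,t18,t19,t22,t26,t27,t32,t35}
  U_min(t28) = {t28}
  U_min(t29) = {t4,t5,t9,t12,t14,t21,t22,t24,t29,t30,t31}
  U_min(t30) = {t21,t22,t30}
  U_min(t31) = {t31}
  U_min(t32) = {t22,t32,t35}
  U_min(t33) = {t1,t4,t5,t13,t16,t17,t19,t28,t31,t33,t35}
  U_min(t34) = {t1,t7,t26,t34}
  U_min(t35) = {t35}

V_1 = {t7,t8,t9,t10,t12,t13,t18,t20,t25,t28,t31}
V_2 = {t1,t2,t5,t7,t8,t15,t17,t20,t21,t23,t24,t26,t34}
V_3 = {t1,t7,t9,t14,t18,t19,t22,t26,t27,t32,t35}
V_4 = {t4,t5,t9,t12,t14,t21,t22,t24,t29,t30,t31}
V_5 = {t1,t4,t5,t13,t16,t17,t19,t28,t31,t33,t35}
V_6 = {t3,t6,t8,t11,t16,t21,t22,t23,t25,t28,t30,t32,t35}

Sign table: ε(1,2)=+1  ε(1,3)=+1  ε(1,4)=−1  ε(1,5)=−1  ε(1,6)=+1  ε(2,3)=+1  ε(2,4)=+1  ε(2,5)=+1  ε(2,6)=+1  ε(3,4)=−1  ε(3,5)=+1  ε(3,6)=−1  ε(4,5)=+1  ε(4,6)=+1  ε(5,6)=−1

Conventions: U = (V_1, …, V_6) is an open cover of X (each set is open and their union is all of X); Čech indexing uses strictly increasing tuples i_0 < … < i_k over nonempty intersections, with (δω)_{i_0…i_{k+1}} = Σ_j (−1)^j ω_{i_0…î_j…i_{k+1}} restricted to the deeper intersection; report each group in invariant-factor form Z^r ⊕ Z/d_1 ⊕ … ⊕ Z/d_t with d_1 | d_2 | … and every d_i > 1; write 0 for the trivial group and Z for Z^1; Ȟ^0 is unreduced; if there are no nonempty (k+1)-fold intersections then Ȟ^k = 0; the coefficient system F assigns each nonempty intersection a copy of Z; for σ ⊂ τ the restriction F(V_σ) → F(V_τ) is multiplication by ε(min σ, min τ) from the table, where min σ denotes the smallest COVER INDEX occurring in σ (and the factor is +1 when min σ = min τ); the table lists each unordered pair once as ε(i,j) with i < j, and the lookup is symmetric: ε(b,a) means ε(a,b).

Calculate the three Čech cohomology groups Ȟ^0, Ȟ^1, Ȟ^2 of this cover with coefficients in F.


nerve of the cover:
  V12={t7,t8,t20} V13={t7,t9,t18} V14={t9,t12,t31} V15={t13,t28,t31} V16={t8,t25,t28} V23={t1,t7,t26} V24={t5,t21,t24} V25={t1,t5,t17} V26={t8,t21,t23} V34={t9,t14,t22} V35={t1,t19,t35} V36={t22,t32,t35} V45={t4,t5,t31} V46={t21,t22,t30} V56={t16,t28,t35}
  V123={t7} V126={t8} V134={t9} V145={t31} V156={t28} V235={t1} V245={t5} V246={t21} V346={t22} V356={t35}
C dims 6,15,10; δ0: rk 6, SNF 1^5·2; δ1: rk 9, SNF 1^9
Ȟ^0 = (6 − 6) − 0 = 0, so Ȟ^0 ≅ 0
Ȟ^1 = (15 − 9) − 6 = 0 plus torsion [2], so Ȟ^1 ≅ Z/2
Ȟ^2 = (10 − 0) − 9 = 1, so Ȟ^2 ≅ Z

Ȟ^0 ≅ 0,  Ȟ^1 ≅ Z/2,  Ȟ^2 ≅ Z


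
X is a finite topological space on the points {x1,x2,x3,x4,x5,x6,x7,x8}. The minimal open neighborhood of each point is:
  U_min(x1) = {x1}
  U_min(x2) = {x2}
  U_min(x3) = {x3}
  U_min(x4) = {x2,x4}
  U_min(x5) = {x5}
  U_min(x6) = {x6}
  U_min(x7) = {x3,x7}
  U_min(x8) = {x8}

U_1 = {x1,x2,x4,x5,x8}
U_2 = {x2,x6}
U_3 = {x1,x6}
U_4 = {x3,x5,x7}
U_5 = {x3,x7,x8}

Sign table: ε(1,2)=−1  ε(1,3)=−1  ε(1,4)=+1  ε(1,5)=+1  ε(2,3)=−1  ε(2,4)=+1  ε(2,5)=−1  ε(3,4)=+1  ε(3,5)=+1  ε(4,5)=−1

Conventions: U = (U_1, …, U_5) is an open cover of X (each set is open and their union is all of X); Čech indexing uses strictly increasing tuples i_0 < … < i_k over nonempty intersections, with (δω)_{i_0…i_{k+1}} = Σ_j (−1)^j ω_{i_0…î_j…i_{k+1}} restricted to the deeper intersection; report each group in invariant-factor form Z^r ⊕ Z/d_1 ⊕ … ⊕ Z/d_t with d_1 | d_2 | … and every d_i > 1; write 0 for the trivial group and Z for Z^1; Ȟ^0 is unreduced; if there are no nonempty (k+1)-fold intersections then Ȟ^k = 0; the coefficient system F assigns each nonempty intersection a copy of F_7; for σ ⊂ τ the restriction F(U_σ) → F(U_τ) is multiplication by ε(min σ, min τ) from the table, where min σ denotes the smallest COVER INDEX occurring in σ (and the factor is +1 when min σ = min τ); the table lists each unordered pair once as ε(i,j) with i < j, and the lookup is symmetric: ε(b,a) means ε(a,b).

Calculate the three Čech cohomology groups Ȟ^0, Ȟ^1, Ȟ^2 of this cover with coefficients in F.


Ȟ^0(U;F) ≅ 0, Ȟ^1(U;F) ≅ Z/7 and Ȟ^2(U;F) ≅ 0

nonempty overlaps:
  U12={x2} U13={x1} U14={x5} U15={x8} U23={x6} U45={x3,x7}
C dims 5,6; δ0: rk_F7 5
degree 0: 5−5−0 = 0 → Ȟ^0 ≅ 0
degree 1: 6−0−5 = 1 → Ȟ^1 ≅ Z/7
degree 2: 0−0−0 = 0 → Ȟ^2 ≅ 0


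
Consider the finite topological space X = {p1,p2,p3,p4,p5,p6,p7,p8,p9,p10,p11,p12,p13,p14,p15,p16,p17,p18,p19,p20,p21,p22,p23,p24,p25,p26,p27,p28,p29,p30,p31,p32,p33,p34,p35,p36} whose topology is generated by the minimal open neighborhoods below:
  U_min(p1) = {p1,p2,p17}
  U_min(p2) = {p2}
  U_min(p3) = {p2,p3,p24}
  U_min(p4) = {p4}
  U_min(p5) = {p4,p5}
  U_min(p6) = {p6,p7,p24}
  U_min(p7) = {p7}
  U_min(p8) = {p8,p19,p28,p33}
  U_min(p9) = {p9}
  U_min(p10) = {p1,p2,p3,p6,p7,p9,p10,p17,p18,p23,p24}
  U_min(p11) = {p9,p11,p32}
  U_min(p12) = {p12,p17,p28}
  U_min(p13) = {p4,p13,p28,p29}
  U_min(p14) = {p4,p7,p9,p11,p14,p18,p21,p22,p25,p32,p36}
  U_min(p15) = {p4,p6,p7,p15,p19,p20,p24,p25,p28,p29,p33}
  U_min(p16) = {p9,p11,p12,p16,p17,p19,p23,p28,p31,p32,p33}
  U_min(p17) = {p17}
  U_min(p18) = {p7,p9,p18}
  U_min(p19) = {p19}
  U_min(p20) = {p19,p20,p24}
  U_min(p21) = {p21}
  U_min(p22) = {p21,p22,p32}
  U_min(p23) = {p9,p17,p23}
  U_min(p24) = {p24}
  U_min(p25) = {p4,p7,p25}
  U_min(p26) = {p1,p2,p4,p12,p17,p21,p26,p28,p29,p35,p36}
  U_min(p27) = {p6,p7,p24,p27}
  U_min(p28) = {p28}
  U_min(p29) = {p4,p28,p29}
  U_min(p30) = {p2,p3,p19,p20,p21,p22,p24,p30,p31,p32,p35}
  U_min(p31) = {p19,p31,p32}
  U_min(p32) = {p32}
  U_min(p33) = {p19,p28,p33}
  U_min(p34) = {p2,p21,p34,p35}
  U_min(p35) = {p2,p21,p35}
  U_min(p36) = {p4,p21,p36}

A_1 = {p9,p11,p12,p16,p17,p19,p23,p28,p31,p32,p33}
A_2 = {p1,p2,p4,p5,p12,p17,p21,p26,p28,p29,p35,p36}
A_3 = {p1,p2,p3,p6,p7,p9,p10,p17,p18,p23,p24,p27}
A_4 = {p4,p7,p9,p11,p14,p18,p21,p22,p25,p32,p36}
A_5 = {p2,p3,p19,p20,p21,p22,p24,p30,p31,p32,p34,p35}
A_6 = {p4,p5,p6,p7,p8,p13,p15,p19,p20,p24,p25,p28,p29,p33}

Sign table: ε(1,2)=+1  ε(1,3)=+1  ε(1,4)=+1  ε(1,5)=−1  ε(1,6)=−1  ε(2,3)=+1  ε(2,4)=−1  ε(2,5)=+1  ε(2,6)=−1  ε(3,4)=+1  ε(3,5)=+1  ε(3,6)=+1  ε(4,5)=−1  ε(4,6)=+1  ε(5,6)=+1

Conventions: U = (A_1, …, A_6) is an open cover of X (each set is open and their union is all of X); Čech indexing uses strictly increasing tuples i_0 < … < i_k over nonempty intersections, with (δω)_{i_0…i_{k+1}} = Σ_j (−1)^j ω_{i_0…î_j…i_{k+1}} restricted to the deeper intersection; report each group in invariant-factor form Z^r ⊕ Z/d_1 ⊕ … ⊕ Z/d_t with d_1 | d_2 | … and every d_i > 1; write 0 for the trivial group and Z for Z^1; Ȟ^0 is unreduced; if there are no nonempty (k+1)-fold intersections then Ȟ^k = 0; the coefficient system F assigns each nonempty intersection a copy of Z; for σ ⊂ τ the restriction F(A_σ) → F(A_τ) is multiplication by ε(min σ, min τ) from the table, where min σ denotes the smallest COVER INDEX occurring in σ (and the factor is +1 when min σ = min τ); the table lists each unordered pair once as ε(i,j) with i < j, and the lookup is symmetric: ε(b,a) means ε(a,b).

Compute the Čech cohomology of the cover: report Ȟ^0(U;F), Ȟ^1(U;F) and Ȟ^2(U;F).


Ȟ^0(U;F) ≅ 0, Ȟ^1(U;F) ≅ Z/2 and Ȟ^2(U;F) ≅ Z

intersection data:
  A12={p12,p17,p28} A13={p9,p17,p23} A14={p9,p11,p32} A15={p19,p31,p32} A16={p19,p28,p33} A23={p1,p2,p17} A24={p4,p21,p36} A25={p2,p21,p35} A26={p4,p5,p28,p29} A34={p7,p9,p18} A35={p2,p3,p24} A36={p6,p7,p24} A45={p21,p22,p32} A46={p4,p7,p25} A56={p19,p20,p24}
  A123={p17} A126={p28} A134={p9} A145={p32} A156={p19} A235={p2} A245={p21} A246={p4} A346={p7} A356={p24}
C dims 6,15,10; δ0: rk 6, SNF 1^5·2; δ1: rk 9, SNF 1^9
Ȟ^0 = (6 − 6) − 0 = 0, so Ȟ^0 ≅ 0
Ȟ^1 = (15 − 9) − 6 = 0 plus torsion [2], so Ȟ^1 ≅ Z/2
Ȟ^2 = (10 − 0) − 9 = 1, so Ȟ^2 ≅ Z
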